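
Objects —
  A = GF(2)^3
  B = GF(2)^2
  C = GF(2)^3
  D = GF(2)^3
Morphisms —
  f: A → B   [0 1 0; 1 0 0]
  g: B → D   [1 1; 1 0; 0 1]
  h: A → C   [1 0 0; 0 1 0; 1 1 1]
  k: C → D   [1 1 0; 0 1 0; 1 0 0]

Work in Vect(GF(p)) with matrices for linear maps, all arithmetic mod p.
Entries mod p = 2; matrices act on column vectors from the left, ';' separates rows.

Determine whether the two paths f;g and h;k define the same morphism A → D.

Answer: COMMUTES

Work:
Path 1 = f;g:
  e0=⟨1,0,0⟩ f→⟨0,1⟩ g→⟨1,0,1⟩
  e1=⟨0,1,0⟩ f→⟨1,0⟩ g→⟨1,1,0⟩
  e2=⟨0,0,1⟩ f→⟨0,0⟩ g→⟨0,0,0⟩
  result₁ = [1 1 0; 0 1 0; 1 0 0]
Path 2 = h;k:
  e0=⟨1,0,0⟩ h→⟨1,0,1⟩ k→⟨1,0,1⟩
  e1=⟨0,1,0⟩ h→⟨0,1,1⟩ k→⟨1,1,0⟩
  e2=⟨0,0,1⟩ h→⟨0,0,1⟩ k→⟨0,0,0⟩
  result₂ = [1 1 0; 0 1 0; 1 0 0]
Equal? YES — commutes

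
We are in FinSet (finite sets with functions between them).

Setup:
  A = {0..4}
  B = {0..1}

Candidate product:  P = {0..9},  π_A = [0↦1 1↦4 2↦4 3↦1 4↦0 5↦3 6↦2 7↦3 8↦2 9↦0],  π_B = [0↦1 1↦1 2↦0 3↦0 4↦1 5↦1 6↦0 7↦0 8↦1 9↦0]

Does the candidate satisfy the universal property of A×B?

Answer: VALID PRODUCT

Trace:
|A|·|B| = 5·2 = 10;  |P| = 10
Check the pairing map k ↦ (π_A(k), π_B(k)):
  0 ↦ (1,1)
  1 ↦ (4,1)
  2 ↦ (4,0)
  3 ↦ (1,0)
  4 ↦ (0,1)
  5 ↦ (3,1)
  6 ↦ (2,0)
  7 ↦ (3,0)
  8 ↦ (2,1)
  9 ↦ (0,0)
distinct pairs in image: 10 / 10 needed
  → bijection onto A×B; projections well-typed.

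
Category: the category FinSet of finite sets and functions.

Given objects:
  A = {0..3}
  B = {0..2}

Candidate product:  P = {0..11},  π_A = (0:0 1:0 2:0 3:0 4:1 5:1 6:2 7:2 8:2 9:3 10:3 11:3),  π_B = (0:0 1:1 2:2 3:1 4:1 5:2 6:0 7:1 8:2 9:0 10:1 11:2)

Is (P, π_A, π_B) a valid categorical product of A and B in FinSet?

Answer: NOT A VALID PRODUCT — duplicate pair at indices 1,3

Work:
|A|·|B| = 4·3 = 12;  |P| = 12
Check the pairing map k ↦ (π_A(k), π_B(k)):
  0 : (0,0)
  1 : (0,1)
  2 : (0,2)
  3 : (0,1)  ✗ repeats pair of k=1
  4 : (1,1)
  5 : (1,2)
  6 : (2,0)
  7 : (2,1)
  8 : (2,2)
  9 : (3,0)
  10 : (3,1)
  11 : (3,2)
distinct pairs in image: 11 / 12 needed
  → (0,1) hit at k=1 and k=3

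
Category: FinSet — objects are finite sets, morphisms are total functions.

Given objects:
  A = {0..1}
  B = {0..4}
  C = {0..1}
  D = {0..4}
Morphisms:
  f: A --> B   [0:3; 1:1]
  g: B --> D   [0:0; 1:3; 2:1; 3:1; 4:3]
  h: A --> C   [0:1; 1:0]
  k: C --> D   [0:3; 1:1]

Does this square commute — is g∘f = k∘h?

Answer: COMMUTES

Work:
Along f;g (path 1):
  0 f-->3 g-->1
  1 f-->1 g-->3
  ⟦path⟧₁ = [0:1; 1:3]
Along h;k (path 2):
  0 h-->1 k-->1
  1 h-->0 k-->3
  ⟦path⟧₂ = [0:1; 1:3]
Equal? same morphism ✓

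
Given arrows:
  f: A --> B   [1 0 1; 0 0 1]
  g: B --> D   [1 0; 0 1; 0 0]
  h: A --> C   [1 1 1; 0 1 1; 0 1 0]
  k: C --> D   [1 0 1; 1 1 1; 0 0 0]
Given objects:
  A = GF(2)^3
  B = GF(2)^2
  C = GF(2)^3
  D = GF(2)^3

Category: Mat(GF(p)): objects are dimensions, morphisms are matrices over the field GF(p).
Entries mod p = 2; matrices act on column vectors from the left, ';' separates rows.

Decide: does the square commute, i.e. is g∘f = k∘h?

Answer: DOES NOT COMMUTE

Trace:
1) trace f;g:
  e0=⟨1,0,0⟩ f-->⟨1,0⟩ g-->⟨1,0,0⟩
  e1=⟨0,1,0⟩ f-->⟨0,0⟩ g-->⟨0,0,0⟩
  e2=⟨0,0,1⟩ f-->⟨1,1⟩ g-->⟨1,1,0⟩
  result₁ = [1 0 1; 0 0 1; 0 0 0]
2) trace h;k:
  e0=⟨1,0,0⟩ h-->⟨1,0,0⟩ k-->⟨1,1,0⟩
  e1=⟨0,1,0⟩ h-->⟨1,1,1⟩ k-->⟨0,1,0⟩
  e2=⟨0,0,1⟩ h-->⟨1,1,0⟩ k-->⟨1,0,0⟩
  result₂ = [1 0 1; 1 1 0; 0 0 0]
Equal? NO — does not commute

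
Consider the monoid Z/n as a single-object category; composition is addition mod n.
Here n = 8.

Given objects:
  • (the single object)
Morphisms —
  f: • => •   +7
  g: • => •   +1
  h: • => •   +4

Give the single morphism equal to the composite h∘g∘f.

Answer: +4

Work:
  0 +7≡7 +1≡0 +4≡4  (mod 8)
result: +4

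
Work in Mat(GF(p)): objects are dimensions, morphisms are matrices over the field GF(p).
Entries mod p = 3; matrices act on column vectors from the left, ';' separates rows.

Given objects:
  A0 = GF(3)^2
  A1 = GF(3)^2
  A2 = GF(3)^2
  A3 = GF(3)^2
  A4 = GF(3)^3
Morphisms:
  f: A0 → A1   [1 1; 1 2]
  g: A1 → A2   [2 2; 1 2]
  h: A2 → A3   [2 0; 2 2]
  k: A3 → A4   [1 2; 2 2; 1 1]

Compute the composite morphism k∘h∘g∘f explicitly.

  e0=⟨1,0⟩ f→⟨1,1⟩ g→⟨1,0⟩ h→⟨2,2⟩ k→⟨0,2,1⟩
  e1=⟨0,1⟩ f→⟨1,2⟩ g→⟨0,2⟩ h→⟨0,1⟩ k→⟨2,2,1⟩
⟦path⟧: [0 2; 2 2; 1 1]

Answer: [0 2; 2 2; 1 1]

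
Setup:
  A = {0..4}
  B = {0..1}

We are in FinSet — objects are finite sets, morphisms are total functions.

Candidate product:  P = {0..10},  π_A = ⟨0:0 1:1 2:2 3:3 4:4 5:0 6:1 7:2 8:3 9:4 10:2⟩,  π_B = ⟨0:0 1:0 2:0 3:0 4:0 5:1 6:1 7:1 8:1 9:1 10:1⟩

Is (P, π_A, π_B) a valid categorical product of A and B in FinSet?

|A|·|B| = 5·2 = 10;  |P| = 11
  → cardinalities differ; no bijection possible.

Answer: NOT A VALID PRODUCT — |P|=11 ≠ |A|·|B|=10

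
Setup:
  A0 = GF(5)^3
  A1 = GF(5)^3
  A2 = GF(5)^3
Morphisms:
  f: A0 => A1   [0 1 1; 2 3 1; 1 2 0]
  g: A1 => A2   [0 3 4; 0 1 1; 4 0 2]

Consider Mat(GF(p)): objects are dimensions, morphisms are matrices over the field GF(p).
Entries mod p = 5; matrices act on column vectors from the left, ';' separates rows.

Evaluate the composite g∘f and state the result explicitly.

Answer: [0 2 3; 3 0 1; 2 3 4]

Trace:
  e0=[1,0,0] f=>[0,2,1] g=>[0,3,2]
  e1=[0,1,0] f=>[1,3,2] g=>[2,0,3]
  e2=[0,0,1] f=>[1,1,0] g=>[3,1,4]
result: [0 2 3; 3 0 1; 2 3 4]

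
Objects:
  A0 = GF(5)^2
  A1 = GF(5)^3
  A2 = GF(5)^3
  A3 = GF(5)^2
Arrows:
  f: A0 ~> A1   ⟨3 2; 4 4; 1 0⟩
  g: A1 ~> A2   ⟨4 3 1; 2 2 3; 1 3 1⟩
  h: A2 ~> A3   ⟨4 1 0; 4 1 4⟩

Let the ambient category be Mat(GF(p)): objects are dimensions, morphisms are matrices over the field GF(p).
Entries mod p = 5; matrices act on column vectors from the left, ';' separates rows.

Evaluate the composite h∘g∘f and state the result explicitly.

Answer: ⟨2 2; 1 3⟩

Derivation:
  e0=(1,0) f~>(3,4,1) g~>(0,2,1) h~>(2,1)
  e1=(0,1) f~>(2,4,0) g~>(0,2,4) h~>(2,3)
result: ⟨2 2; 1 3⟩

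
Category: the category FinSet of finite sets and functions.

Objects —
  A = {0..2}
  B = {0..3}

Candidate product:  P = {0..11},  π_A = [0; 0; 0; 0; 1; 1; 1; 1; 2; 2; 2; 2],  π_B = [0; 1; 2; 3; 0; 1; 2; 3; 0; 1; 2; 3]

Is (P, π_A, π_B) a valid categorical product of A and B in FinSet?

|A|·|B| = 3·4 = 12;  |P| = 12
Check the pairing map k ↦ (π_A(k), π_B(k)):
  0 -> (0,0)
  1 -> (0,1)
  2 -> (0,2)
  3 -> (0,3)
  4 -> (1,0)
  5 -> (1,1)
  6 -> (1,2)
  7 -> (1,3)
  8 -> (2,0)
  9 -> (2,1)
  10 -> (2,2)
  11 -> (2,3)
distinct pairs in image: 12 / 12 needed
  → bijection onto A×B; projections well-typed.

Answer: VALID PRODUCT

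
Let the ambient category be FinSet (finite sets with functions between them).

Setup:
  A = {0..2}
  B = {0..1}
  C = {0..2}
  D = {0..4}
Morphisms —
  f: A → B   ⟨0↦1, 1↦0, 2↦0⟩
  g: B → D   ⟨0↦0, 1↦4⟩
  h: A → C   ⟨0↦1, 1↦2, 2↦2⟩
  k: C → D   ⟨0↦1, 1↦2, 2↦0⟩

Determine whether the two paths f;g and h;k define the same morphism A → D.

Along f;g (path 1):
  0 f→1 g→4
  1 f→0 g→0
  2 f→0 g→0
  ⟦path⟧₁ = ⟨0↦4, 1↦0, 2↦0⟩
Along h;k (path 2):
  0 h→1 k→2
  1 h→2 k→0
  2 h→2 k→0
  ⟦path⟧₂ = ⟨0↦2, 1↦0, 2↦0⟩
Equal? NO — does not commute

Answer: DOES NOT COMMUTE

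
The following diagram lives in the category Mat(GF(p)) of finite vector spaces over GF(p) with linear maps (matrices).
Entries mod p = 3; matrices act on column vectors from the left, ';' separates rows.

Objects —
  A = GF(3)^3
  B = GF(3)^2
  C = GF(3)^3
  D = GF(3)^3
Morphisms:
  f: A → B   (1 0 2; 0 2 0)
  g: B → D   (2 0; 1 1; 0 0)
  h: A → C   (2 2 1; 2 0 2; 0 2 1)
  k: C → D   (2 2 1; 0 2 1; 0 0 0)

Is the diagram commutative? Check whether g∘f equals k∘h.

Answer: COMMUTES

Derivation:
1) trace f;g:
  e0=[1,0,0] f→[1,0] g→[2,1,0]
  e1=[0,1,0] f→[0,2] g→[0,2,0]
  e2=[0,0,1] f→[2,0] g→[1,2,0]
  composite₁ = (2 0 1; 1 2 2; 0 0 0)
2) trace h;k:
  e0=[1,0,0] h→[2,2,0] k→[2,1,0]
  e1=[0,1,0] h→[2,0,2] k→[0,2,0]
  e2=[0,0,1] h→[1,2,1] k→[1,2,0]
  composite₂ = (2 0 1; 1 2 2; 0 0 0)
Equal? same morphism ✓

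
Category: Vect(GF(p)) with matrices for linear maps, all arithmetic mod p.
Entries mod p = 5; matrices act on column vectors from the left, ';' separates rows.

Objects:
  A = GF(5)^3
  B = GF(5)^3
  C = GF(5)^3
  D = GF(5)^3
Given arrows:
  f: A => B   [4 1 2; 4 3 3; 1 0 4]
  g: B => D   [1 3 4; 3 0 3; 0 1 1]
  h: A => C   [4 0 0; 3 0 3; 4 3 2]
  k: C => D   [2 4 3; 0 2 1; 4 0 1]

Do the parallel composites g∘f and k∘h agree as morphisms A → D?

Path 1 = f;g:
  e0=⟨1,0,0⟩ f=>⟨4,4,1⟩ g=>⟨0,0,0⟩
  e1=⟨0,1,0⟩ f=>⟨1,3,0⟩ g=>⟨0,3,3⟩
  e2=⟨0,0,1⟩ f=>⟨2,3,4⟩ g=>⟨2,3,2⟩
  ⟦path⟧₁ = [0 0 2; 0 3 3; 0 3 2]
Path 2 = h;k:
  e0=⟨1,0,0⟩ h=>⟨4,3,4⟩ k=>⟨2,0,0⟩
  e1=⟨0,1,0⟩ h=>⟨0,0,3⟩ k=>⟨4,3,3⟩
  e2=⟨0,0,1⟩ h=>⟨0,3,2⟩ k=>⟨3,3,2⟩
  ⟦path⟧₂ = [2 4 3; 0 3 3; 0 3 2]
Equal? NO — does not commute

Answer: DOES NOT COMMUTE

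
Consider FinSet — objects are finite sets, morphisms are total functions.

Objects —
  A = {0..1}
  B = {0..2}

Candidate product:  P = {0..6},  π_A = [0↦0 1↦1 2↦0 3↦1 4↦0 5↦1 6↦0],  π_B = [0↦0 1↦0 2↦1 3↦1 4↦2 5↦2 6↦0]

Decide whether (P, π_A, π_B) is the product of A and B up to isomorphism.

Answer: NOT A VALID PRODUCT — |P|=7 ≠ |A|·|B|=6

Trace:
|A|·|B| = 2·3 = 6;  |P| = 7
  → cardinalities differ; no bijection possible.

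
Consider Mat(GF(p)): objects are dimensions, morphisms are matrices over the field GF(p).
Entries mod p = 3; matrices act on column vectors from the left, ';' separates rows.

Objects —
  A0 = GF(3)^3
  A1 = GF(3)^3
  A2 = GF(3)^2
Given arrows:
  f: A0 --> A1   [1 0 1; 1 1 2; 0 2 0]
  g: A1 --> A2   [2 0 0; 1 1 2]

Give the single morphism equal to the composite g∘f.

  e0=⟨1,0,0⟩ f-->⟨1,1,0⟩ g-->⟨2,2⟩
  e1=⟨0,1,0⟩ f-->⟨0,1,2⟩ g-->⟨0,2⟩
  e2=⟨0,0,1⟩ f-->⟨1,2,0⟩ g-->⟨2,0⟩
result: [2 0 2; 2 2 0]

Answer: [2 0 2; 2 2 0]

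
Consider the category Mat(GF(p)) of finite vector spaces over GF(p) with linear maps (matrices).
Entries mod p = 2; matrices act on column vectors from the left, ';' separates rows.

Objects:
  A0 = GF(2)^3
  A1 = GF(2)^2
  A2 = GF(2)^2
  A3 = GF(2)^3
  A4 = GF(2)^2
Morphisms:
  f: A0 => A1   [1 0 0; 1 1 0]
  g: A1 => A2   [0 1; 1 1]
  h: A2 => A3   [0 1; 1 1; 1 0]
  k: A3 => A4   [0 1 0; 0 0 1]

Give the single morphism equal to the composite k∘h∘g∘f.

Answer: [1 0 0; 1 1 0]

Derivation:
  e0=[1,0,0] f=>[1,1] g=>[1,0] h=>[0,1,1] k=>[1,1]
  e1=[0,1,0] f=>[0,1] g=>[1,1] h=>[1,0,1] k=>[0,1]
  e2=[0,0,1] f=>[0,0] g=>[0,0] h=>[0,0,0] k=>[0,0]
⟦path⟧: [1 0 0; 1 1 0]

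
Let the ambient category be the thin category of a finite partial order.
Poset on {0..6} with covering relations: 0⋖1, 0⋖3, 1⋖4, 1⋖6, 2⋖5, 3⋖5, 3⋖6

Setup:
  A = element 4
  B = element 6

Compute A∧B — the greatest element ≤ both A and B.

Answer: A∧B = 1

Trace:
Lower bounds of A=4 and B=6: {0,1}
  0 ⊑ 1
  1 ⊑ 1
glb = 1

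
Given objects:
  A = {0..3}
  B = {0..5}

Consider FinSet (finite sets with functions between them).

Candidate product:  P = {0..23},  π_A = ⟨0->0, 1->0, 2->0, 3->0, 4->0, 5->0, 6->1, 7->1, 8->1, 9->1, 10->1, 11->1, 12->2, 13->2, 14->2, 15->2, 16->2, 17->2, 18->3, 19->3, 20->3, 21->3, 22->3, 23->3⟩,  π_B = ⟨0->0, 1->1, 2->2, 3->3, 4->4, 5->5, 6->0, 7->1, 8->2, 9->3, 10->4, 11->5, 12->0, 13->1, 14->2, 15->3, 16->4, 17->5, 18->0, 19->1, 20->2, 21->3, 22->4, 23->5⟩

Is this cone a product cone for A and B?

Answer: VALID PRODUCT

Trace:
|A|·|B| = 4·6 = 24;  |P| = 24
Check the pairing map k ↦ (π_A(k), π_B(k)):
  0 -> (0,0)
  1 -> (0,1)
  2 -> (0,2)
  3 -> (0,3)
  4 -> (0,4)
  5 -> (0,5)
  6 -> (1,0)
  7 -> (1,1)
  8 -> (1,2)
  9 -> (1,3)
  10 -> (1,4)
  11 -> (1,5)
  12 -> (2,0)
  13 -> (2,1)
  14 -> (2,2)
  15 -> (2,3)
  16 -> (2,4)
  17 -> (2,5)
  18 -> (3,0)
  19 -> (3,1)
  20 -> (3,2)
  21 -> (3,3)
  22 -> (3,4)
  23 -> (3,5)
distinct pairs in image: 24 / 24 needed
  → bijection onto A×B; projections well-typed.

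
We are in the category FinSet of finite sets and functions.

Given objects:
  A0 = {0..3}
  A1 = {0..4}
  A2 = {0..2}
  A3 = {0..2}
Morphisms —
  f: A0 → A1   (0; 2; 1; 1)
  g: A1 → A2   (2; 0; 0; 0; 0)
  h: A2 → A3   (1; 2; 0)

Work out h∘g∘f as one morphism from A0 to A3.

  0 f→0 g→2 h→0
  1 f→2 g→0 h→1
  2 f→1 g→0 h→1
  3 f→1 g→0 h→1
result: (0; 1; 1; 1)

Answer: (0; 1; 1; 1)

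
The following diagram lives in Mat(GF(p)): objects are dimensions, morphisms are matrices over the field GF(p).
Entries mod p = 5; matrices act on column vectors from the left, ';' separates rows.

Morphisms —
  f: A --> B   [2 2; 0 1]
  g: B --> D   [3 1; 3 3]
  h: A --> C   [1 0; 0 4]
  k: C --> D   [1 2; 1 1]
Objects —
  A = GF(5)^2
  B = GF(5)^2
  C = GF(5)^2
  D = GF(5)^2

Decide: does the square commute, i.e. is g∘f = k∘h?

Answer: DOES NOT COMMUTE

Derivation:
Along f;g (path 1):
  e0=(1,0) f-->(2,0) g-->(1,1)
  e1=(0,1) f-->(2,1) g-->(2,4)
  ⟦path⟧₁ = [1 2; 1 4]
Along h;k (path 2):
  e0=(1,0) h-->(1,0) k-->(1,1)
  e1=(0,1) h-->(0,4) k-->(3,4)
  ⟦path⟧₂ = [1 3; 1 4]
Equal? differ; not commutative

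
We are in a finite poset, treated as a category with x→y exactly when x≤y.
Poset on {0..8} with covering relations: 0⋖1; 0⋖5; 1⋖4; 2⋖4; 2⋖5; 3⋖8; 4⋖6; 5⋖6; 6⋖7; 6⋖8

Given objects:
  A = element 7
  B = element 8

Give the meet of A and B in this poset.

Answer: A∧B = 6

Trace:
{x : x⊑A ∧ x⊑B} = {0,1,2,4,5,6}  (A=7, B=8)
  0 ⊑ 6
  1 ⊑ 6
  2 ⊑ 6
  4 ⊑ 6
  5 ⊑ 6
  6 ⊑ 6
glb = 6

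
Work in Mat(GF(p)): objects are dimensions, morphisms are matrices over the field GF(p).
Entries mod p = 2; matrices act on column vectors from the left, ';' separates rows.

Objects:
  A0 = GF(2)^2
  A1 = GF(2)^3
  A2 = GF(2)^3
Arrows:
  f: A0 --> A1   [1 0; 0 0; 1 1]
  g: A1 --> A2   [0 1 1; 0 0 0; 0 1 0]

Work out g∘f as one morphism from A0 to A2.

Answer: [1 1; 0 0; 0 0]

Trace:
  e0=(1,0) f-->(1,0,1) g-->(1,0,0)
  e1=(0,1) f-->(0,0,1) g-->(1,0,0)
result: [1 1; 0 0; 0 0]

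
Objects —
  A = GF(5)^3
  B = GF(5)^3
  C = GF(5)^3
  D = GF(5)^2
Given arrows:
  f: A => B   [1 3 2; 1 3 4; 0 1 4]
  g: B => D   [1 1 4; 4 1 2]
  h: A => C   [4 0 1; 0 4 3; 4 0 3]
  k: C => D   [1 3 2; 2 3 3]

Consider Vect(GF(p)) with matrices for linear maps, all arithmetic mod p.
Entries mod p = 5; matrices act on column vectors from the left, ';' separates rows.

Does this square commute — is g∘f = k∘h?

Answer: DOES NOT COMMUTE

Derivation:
Along f;g (path 1):
  e0=(1,0,0) f=>(1,1,0) g=>(2,0)
  e1=(0,1,0) f=>(3,3,1) g=>(0,2)
  e2=(0,0,1) f=>(2,4,4) g=>(2,0)
  result₁ = [2 0 2; 0 2 0]
Along h;k (path 2):
  e0=(1,0,0) h=>(4,0,4) k=>(2,0)
  e1=(0,1,0) h=>(0,4,0) k=>(2,2)
  e2=(0,0,1) h=>(1,3,3) k=>(1,0)
  result₂ = [2 2 1; 0 2 0]
Equal? NO — does not commute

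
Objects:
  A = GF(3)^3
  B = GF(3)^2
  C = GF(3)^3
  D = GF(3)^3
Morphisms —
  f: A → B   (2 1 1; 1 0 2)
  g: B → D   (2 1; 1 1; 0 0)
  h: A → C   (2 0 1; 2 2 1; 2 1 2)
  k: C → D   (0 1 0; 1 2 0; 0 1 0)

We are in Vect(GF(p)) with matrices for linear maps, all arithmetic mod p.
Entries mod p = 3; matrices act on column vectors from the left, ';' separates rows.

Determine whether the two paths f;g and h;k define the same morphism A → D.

Answer: DOES NOT COMMUTE

Trace:
Along f;g (path 1):
  e0=[1,0,0] f→[2,1] g→[2,0,0]
  e1=[0,1,0] f→[1,0] g→[2,1,0]
  e2=[0,0,1] f→[1,2] g→[1,0,0]
  ⟦path⟧₁ = (2 2 1; 0 1 0; 0 0 0)
Along h;k (path 2):
  e0=[1,0,0] h→[2,2,2] k→[2,0,2]
  e1=[0,1,0] h→[0,2,1] k→[2,1,2]
  e2=[0,0,1] h→[1,1,2] k→[1,0,1]
  ⟦path⟧₂ = (2 2 1; 0 1 0; 2 2 1)
Equal? NO — does not commute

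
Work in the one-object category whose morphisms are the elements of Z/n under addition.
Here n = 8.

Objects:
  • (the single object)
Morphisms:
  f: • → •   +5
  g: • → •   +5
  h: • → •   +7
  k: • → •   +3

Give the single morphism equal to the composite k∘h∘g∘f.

  0 +5≡5 +5≡2 +7≡1 +3≡4  (mod 8)
result: +4

Answer: +4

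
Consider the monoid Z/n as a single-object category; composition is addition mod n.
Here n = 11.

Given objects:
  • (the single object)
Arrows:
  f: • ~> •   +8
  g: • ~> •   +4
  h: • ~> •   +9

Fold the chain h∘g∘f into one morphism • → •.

Answer: +10

Derivation:
  0 +8≡8 +4≡1 +9≡10  (mod 11)
⟦path⟧: +10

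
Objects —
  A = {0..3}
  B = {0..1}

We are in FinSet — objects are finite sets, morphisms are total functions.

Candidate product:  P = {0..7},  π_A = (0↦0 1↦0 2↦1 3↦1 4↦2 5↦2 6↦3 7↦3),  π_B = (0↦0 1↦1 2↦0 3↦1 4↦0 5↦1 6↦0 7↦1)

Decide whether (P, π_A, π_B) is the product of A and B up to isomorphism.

|A|·|B| = 4·2 = 8;  |P| = 8
Check the pairing map k ↦ (π_A(k), π_B(k)):
  0 ↦ (0,0)
  1 ↦ (0,1)
  2 ↦ (1,0)
  3 ↦ (1,1)
  4 ↦ (2,0)
  5 ↦ (2,1)
  6 ↦ (3,0)
  7 ↦ (3,1)
distinct pairs in image: 8 / 8 needed
  → bijection onto A×B; projections well-typed.

Answer: VALID PRODUCT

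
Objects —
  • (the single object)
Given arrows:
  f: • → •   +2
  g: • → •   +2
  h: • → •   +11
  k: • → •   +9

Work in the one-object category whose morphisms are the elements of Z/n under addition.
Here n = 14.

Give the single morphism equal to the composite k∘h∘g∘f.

  0 +2≡2 +2≡4 +11≡1 +9≡10  (mod 14)
composite: +10

Answer: +10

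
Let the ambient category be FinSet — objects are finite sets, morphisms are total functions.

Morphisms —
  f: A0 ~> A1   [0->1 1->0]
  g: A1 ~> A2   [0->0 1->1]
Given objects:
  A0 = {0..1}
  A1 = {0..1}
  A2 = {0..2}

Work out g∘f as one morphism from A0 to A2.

Answer: [0->1 1->0]

Trace:
  0 f~>1 g~>1
  1 f~>0 g~>0
⟦path⟧: [0->1 1->0]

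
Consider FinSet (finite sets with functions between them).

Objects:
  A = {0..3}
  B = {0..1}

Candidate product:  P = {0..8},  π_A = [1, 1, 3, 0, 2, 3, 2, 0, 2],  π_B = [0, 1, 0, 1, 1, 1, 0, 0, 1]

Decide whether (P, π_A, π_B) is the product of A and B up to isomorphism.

Answer: NOT A VALID PRODUCT — |P|=9 ≠ |A|·|B|=8

Derivation:
|A|·|B| = 4·2 = 8;  |P| = 9
  → cardinalities differ; no bijection possible.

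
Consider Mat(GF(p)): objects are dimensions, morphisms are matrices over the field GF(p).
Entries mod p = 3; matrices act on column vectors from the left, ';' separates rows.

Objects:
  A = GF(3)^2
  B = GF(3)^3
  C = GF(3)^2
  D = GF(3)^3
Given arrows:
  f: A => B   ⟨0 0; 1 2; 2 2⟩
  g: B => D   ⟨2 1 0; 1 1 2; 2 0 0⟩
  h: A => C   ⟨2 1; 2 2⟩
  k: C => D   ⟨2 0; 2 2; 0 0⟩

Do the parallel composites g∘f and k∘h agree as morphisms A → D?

Answer: COMMUTES

Work:
1) trace f;g:
  e0=(1,0) f=>(0,1,2) g=>(1,2,0)
  e1=(0,1) f=>(0,2,2) g=>(2,0,0)
  ⟦path⟧₁ = ⟨1 2; 2 0; 0 0⟩
2) trace h;k:
  e0=(1,0) h=>(2,2) k=>(1,2,0)
  e1=(0,1) h=>(1,2) k=>(2,0,0)
  ⟦path⟧₂ = ⟨1 2; 2 0; 0 0⟩
Equal? same morphism ✓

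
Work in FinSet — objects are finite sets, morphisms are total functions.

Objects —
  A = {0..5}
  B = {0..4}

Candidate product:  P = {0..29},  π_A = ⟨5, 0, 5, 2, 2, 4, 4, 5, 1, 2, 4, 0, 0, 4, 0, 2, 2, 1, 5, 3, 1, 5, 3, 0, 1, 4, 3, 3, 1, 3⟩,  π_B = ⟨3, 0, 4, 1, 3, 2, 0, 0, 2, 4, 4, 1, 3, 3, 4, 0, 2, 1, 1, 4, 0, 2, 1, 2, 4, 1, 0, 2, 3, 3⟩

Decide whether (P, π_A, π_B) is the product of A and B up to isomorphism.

Answer: VALID PRODUCT

Trace:
|A|·|B| = 6·5 = 30;  |P| = 30
Check the pairing map k ↦ (π_A(k), π_B(k)):
  0 : (5,3)
  1 : (0,0)
  2 : (5,4)
  3 : (2,1)
  4 : (2,3)
  5 : (4,2)
  6 : (4,0)
  7 : (5,0)
  8 : (1,2)
  9 : (2,4)
  10 : (4,4)
  11 : (0,1)
  12 : (0,3)
  13 : (4,3)
  14 : (0,4)
  15 : (2,0)
  16 : (2,2)
  17 : (1,1)
  18 : (5,1)
  19 : (3,4)
  20 : (1,0)
  21 : (5,2)
  22 : (3,1)
  23 : (0,2)
  24 : (1,4)
  25 : (4,1)
  26 : (3,0)
  27 : (3,2)
  28 : (1,3)
  29 : (3,3)
distinct pairs in image: 30 / 30 needed
  → bijection onto A×B; projections well-typed.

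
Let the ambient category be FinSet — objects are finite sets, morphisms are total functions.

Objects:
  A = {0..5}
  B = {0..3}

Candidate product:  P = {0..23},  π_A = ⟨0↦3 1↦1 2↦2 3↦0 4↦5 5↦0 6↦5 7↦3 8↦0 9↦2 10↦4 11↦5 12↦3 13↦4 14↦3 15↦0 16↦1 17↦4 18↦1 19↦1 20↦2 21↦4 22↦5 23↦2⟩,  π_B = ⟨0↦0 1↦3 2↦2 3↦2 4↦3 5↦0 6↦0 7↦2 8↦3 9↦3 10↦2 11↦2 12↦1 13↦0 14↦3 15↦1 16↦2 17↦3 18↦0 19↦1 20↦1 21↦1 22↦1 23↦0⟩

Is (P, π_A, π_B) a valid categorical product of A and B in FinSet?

Answer: VALID PRODUCT

Trace:
|A|·|B| = 6·4 = 24;  |P| = 24
Check the pairing map k ↦ (π_A(k), π_B(k)):
  0 ↦ (3,0)
  1 ↦ (1,3)
  2 ↦ (2,2)
  3 ↦ (0,2)
  4 ↦ (5,3)
  5 ↦ (0,0)
  6 ↦ (5,0)
  7 ↦ (3,2)
  8 ↦ (0,3)
  9 ↦ (2,3)
  10 ↦ (4,2)
  11 ↦ (5,2)
  12 ↦ (3,1)
  13 ↦ (4,0)
  14 ↦ (3,3)
  15 ↦ (0,1)
  16 ↦ (1,2)
  17 ↦ (4,3)
  18 ↦ (1,0)
  19 ↦ (1,1)
  20 ↦ (2,1)
  21 ↦ (4,1)
  22 ↦ (5,1)
  23 ↦ (2,0)
distinct pairs in image: 24 / 24 needed
  → bijection onto A×B; projections well-typed.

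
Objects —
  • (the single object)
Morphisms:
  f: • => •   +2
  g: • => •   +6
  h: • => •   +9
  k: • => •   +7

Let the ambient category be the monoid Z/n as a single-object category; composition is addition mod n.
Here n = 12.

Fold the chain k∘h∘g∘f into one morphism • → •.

  0 +2≡2 +6≡8 +9≡5 +7≡0  (mod 12)
⟦path⟧: +0

Answer: +0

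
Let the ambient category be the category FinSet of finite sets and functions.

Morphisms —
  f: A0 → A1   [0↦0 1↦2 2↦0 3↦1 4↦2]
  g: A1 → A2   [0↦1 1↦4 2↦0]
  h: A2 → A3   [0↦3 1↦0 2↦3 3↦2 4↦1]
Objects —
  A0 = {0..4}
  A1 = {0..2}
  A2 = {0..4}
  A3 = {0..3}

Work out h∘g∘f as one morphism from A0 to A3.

  0 f→0 g→1 h→0
  1 f→2 g→0 h→3
  2 f→0 g→1 h→0
  3 f→1 g→4 h→1
  4 f→2 g→0 h→3
composite: [0↦0 1↦3 2↦0 3↦1 4↦3]

Answer: [0↦0 1↦3 2↦0 3↦1 4↦3]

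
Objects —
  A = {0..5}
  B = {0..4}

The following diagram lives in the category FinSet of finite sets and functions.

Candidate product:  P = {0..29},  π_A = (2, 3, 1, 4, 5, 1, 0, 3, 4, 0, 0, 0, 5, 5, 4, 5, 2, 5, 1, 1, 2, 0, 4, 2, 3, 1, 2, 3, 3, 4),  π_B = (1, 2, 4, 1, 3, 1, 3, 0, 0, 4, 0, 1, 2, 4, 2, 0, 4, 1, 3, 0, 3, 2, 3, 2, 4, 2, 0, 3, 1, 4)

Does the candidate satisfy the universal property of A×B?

|A|·|B| = 6·5 = 30;  |P| = 30
Check the pairing map k ↦ (π_A(k), π_B(k)):
  0 : (2,1)
  1 : (3,2)
  2 : (1,4)
  3 : (4,1)
  4 : (5,3)
  5 : (1,1)
  6 : (0,3)
  7 : (3,0)
  8 : (4,0)
  9 : (0,4)
  10 : (0,0)
  11 : (0,1)
  12 : (5,2)
  13 : (5,4)
  14 : (4,2)
  15 : (5,0)
  16 : (2,4)
  17 : (5,1)
  18 : (1,3)
  19 : (1,0)
  20 : (2,3)
  21 : (0,2)
  22 : (4,3)
  23 : (2,2)
  24 : (3,4)
  25 : (1,2)
  26 : (2,0)
  27 : (3,3)
  28 : (3,1)
  29 : (4,4)
distinct pairs in image: 30 / 30 needed
  → bijection onto A×B; projections well-typed.

Answer: VALID PRODUCT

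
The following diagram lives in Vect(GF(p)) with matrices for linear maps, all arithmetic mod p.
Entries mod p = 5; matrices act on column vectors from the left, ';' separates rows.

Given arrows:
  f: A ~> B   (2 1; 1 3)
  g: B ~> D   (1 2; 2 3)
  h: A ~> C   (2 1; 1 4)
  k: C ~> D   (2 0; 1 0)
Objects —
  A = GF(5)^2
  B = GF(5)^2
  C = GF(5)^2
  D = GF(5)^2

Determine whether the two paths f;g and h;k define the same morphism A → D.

1) trace f;g:
  e0=[1,0] f~>[2,1] g~>[4,2]
  e1=[0,1] f~>[1,3] g~>[2,1]
  ⟦path⟧₁ = (4 2; 2 1)
2) trace h;k:
  e0=[1,0] h~>[2,1] k~>[4,2]
  e1=[0,1] h~>[1,4] k~>[2,1]
  ⟦path⟧₂ = (4 2; 2 1)
Equal? equal; square commutes

Answer: COMMUTES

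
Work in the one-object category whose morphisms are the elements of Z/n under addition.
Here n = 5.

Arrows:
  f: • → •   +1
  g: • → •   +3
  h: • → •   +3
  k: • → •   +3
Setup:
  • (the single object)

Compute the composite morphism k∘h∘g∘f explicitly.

  0 +1≡1 +3≡4 +3≡2 +3≡0  (mod 5)
⟦path⟧: +0

Answer: +0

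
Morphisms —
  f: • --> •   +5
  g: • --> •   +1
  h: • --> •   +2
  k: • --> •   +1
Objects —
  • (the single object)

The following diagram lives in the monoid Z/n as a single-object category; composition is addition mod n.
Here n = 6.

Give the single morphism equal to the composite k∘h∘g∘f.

  0 +5≡5 +1≡0 +2≡2 +1≡3  (mod 6)
⟦path⟧: +3

Answer: +3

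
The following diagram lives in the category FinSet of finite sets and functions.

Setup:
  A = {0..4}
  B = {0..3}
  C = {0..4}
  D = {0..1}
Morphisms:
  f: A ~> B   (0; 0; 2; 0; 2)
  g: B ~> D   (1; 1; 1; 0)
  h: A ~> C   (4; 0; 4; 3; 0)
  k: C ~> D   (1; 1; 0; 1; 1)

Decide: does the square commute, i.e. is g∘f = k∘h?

Answer: COMMUTES

Work:
Along f;g (path 1):
  0 f~>0 g~>1
  1 f~>0 g~>1
  2 f~>2 g~>1
  3 f~>0 g~>1
  4 f~>2 g~>1
  ⟦path⟧₁ = (1; 1; 1; 1; 1)
Along h;k (path 2):
  0 h~>4 k~>1
  1 h~>0 k~>1
  2 h~>4 k~>1
  3 h~>3 k~>1
  4 h~>0 k~>1
  ⟦path⟧₂ = (1; 1; 1; 1; 1)
Equal? YES — commutes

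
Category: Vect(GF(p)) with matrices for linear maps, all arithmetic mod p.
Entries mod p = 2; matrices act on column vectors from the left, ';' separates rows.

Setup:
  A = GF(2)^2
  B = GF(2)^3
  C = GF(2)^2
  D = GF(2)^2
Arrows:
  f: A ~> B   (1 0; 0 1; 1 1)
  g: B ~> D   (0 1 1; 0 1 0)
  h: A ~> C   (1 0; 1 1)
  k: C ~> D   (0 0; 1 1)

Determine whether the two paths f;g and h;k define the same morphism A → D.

Answer: DOES NOT COMMUTE

Work:
Along f;g (path 1):
  e0=[1,0] f~>[1,0,1] g~>[1,0]
  e1=[0,1] f~>[0,1,1] g~>[0,1]
  result₁ = (1 0; 0 1)
Along h;k (path 2):
  e0=[1,0] h~>[1,1] k~>[0,0]
  e1=[0,1] h~>[0,1] k~>[0,1]
  result₂ = (0 0; 0 1)
Equal? NO — does not commute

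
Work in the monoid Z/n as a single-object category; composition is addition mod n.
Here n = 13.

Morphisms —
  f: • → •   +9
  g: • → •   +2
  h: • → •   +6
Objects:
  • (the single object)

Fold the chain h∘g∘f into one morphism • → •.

  0 +9≡9 +2≡11 +6≡4  (mod 13)
⟦path⟧: +4

Answer: +4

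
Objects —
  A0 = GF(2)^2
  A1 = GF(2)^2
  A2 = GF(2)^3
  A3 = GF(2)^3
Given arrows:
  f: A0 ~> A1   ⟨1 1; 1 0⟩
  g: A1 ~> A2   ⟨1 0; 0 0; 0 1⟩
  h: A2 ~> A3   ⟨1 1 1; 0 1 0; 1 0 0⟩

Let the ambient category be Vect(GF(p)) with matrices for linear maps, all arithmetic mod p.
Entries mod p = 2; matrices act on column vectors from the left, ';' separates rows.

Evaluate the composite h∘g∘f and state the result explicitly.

Answer: ⟨0 1; 0 0; 1 1⟩

Derivation:
  e0=(1,0) f~>(1,1) g~>(1,0,1) h~>(0,0,1)
  e1=(0,1) f~>(1,0) g~>(1,0,0) h~>(1,0,1)
⟦path⟧: ⟨0 1; 0 0; 1 1⟩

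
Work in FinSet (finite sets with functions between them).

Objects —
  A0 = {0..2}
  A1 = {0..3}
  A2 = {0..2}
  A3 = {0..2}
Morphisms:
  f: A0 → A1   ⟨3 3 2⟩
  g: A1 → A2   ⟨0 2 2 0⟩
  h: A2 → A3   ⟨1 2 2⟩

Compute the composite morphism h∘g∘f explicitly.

Answer: ⟨1 1 2⟩

Derivation:
  0 f→3 g→0 h→1
  1 f→3 g→0 h→1
  2 f→2 g→2 h→2
⟦path⟧: ⟨1 1 2⟩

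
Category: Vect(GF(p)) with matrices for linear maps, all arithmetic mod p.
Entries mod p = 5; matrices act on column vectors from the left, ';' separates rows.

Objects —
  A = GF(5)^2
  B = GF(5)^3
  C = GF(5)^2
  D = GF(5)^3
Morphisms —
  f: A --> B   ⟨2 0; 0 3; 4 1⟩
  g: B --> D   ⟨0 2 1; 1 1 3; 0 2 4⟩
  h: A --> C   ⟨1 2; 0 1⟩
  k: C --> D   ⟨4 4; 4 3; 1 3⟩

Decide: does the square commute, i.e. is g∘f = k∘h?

Answer: COMMUTES

Derivation:
Path 1 = f;g:
  e0=[1,0] f-->[2,0,4] g-->[4,4,1]
  e1=[0,1] f-->[0,3,1] g-->[2,1,0]
  ⟦path⟧₁ = ⟨4 2; 4 1; 1 0⟩
Path 2 = h;k:
  e0=[1,0] h-->[1,0] k-->[4,4,1]
  e1=[0,1] h-->[2,1] k-->[2,1,0]
  ⟦path⟧₂ = ⟨4 2; 4 1; 1 0⟩
Equal? YES — commutes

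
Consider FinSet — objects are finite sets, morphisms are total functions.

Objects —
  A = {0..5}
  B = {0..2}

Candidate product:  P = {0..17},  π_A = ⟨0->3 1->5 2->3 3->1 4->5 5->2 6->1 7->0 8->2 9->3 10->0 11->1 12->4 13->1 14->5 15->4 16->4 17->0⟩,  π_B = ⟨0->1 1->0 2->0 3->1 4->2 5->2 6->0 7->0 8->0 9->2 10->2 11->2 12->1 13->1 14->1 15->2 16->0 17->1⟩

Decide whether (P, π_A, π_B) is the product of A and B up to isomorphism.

|A|·|B| = 6·3 = 18;  |P| = 18
Check the pairing map k ↦ (π_A(k), π_B(k)):
  0 -> (3,1)
  1 -> (5,0)
  2 -> (3,0)
  3 -> (1,1)
  4 -> (5,2)
  5 -> (2,2)
  6 -> (1,0)
  7 -> (0,0)
  8 -> (2,0)
  9 -> (3,2)
  10 -> (0,2)
  11 -> (1,2)
  12 -> (4,1)
  13 -> (1,1)  ✗ repeats pair of k=3
  14 -> (5,1)
  15 -> (4,2)
  16 -> (4,0)
  17 -> (0,1)
distinct pairs in image: 17 / 18 needed
  → (1,1) hit at k=3 and k=13

Answer: NOT A VALID PRODUCT — duplicate pair at indices 3,13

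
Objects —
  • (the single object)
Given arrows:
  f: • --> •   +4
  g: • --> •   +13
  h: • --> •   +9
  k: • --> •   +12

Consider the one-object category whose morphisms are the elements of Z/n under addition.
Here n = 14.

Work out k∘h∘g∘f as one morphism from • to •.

  0 +4≡4 +13≡3 +9≡12 +12≡10  (mod 14)
⟦path⟧: +10

Answer: +10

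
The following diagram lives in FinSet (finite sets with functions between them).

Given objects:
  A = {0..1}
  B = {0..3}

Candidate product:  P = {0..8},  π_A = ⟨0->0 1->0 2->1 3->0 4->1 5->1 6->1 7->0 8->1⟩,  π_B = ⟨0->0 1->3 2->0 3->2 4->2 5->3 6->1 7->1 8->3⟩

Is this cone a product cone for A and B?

|A|·|B| = 2·4 = 8;  |P| = 9
  → cardinalities differ; no bijection possible.

Answer: NOT A VALID PRODUCT — |P|=9 ≠ |A|·|B|=8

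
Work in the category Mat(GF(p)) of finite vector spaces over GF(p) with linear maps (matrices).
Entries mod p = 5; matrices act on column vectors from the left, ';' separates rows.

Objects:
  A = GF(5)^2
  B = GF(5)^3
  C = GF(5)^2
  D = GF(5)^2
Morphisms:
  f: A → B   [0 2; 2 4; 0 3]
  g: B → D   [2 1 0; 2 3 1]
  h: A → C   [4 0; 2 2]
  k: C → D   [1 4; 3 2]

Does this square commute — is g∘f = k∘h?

Path 1 = f;g:
  e0=⟨1,0⟩ f→⟨0,2,0⟩ g→⟨2,1⟩
  e1=⟨0,1⟩ f→⟨2,4,3⟩ g→⟨3,4⟩
  ⟦path⟧₁ = [2 3; 1 4]
Path 2 = h;k:
  e0=⟨1,0⟩ h→⟨4,2⟩ k→⟨2,1⟩
  e1=⟨0,1⟩ h→⟨0,2⟩ k→⟨3,4⟩
  ⟦path⟧₂ = [2 3; 1 4]
Equal? YES — commutes

Answer: COMMUTES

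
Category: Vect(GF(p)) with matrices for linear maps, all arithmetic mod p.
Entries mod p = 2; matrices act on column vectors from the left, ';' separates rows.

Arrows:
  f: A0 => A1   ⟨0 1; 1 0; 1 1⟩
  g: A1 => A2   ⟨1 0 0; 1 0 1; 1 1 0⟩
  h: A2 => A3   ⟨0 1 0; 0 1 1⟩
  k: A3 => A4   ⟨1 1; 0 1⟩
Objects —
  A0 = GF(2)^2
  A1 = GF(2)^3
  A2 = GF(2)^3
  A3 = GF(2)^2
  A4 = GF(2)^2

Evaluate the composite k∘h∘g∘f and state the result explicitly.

Answer: ⟨1 1; 0 1⟩

Derivation:
  e0=⟨1,0⟩ f=>⟨0,1,1⟩ g=>⟨0,1,1⟩ h=>⟨1,0⟩ k=>⟨1,0⟩
  e1=⟨0,1⟩ f=>⟨1,0,1⟩ g=>⟨1,0,1⟩ h=>⟨0,1⟩ k=>⟨1,1⟩
composite: ⟨1 1; 0 1⟩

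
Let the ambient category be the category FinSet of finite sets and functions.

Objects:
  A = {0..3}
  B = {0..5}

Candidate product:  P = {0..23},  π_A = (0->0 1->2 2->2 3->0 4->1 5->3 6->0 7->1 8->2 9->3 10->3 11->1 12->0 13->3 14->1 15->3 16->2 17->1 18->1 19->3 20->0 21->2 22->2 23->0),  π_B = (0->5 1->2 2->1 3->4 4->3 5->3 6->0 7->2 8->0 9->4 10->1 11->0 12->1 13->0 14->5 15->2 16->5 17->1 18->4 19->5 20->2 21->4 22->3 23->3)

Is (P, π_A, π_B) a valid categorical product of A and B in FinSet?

Answer: VALID PRODUCT

Trace:
|A|·|B| = 4·6 = 24;  |P| = 24
Check the pairing map k ↦ (π_A(k), π_B(k)):
  0 -> (0,5)
  1 -> (2,2)
  2 -> (2,1)
  3 -> (0,4)
  4 -> (1,3)
  5 -> (3,3)
  6 -> (0,0)
  7 -> (1,2)
  8 -> (2,0)
  9 -> (3,4)
  10 -> (3,1)
  11 -> (1,0)
  12 -> (0,1)
  13 -> (3,0)
  14 -> (1,5)
  15 -> (3,2)
  16 -> (2,5)
  17 -> (1,1)
  18 -> (1,4)
  19 -> (3,5)
  20 -> (0,2)
  21 -> (2,4)
  22 -> (2,3)
  23 -> (0,3)
distinct pairs in image: 24 / 24 needed
  → bijection onto A×B; projections well-typed.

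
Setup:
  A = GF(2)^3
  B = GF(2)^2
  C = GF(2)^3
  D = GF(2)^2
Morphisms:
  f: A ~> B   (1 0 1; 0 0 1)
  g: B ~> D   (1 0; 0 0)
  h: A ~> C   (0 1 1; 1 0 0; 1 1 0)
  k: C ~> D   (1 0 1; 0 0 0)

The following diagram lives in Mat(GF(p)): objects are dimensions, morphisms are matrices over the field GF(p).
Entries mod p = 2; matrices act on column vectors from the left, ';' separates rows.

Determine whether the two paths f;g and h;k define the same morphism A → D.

Answer: COMMUTES

Trace:
Path 1 = f;g:
  e0=(1,0,0) f~>(1,0) g~>(1,0)
  e1=(0,1,0) f~>(0,0) g~>(0,0)
  e2=(0,0,1) f~>(1,1) g~>(1,0)
  ⟦path⟧₁ = (1 0 1; 0 0 0)
Path 2 = h;k:
  e0=(1,0,0) h~>(0,1,1) k~>(1,0)
  e1=(0,1,0) h~>(1,0,1) k~>(0,0)
  e2=(0,0,1) h~>(1,0,0) k~>(1,0)
  ⟦path⟧₂ = (1 0 1; 0 0 0)
Equal? equal; square commutes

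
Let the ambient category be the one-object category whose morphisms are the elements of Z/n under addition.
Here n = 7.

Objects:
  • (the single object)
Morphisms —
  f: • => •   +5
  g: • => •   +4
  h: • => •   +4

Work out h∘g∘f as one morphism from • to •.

  0 +5≡5 +4≡2 +4≡6  (mod 7)
result: +6

Answer: +6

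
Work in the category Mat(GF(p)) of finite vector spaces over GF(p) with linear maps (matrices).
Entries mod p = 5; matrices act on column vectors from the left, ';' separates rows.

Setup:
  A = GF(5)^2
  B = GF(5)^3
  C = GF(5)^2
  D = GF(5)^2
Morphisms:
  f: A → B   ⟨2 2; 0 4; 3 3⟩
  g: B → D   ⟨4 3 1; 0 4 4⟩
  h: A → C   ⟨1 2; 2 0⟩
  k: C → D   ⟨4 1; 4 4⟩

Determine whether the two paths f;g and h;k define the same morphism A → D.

Answer: COMMUTES

Work:
Along f;g (path 1):
  e0=(1,0) f→(2,0,3) g→(1,2)
  e1=(0,1) f→(2,4,3) g→(3,3)
  composite₁ = ⟨1 3; 2 3⟩
Along h;k (path 2):
  e0=(1,0) h→(1,2) k→(1,2)
  e1=(0,1) h→(2,0) k→(3,3)
  composite₂ = ⟨1 3; 2 3⟩
Equal? equal; square commutes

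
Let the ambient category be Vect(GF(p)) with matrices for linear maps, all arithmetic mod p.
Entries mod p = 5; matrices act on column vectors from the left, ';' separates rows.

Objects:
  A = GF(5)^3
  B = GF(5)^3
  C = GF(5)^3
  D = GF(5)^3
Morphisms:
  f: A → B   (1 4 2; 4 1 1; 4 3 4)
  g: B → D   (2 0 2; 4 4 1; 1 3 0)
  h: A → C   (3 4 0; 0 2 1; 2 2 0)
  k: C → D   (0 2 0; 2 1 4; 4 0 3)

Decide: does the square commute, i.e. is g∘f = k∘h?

Answer: COMMUTES

Trace:
1) trace f;g:
  e0=⟨1,0,0⟩ f→⟨1,4,4⟩ g→⟨0,4,3⟩
  e1=⟨0,1,0⟩ f→⟨4,1,3⟩ g→⟨4,3,2⟩
  e2=⟨0,0,1⟩ f→⟨2,1,4⟩ g→⟨2,1,0⟩
  result₁ = (0 4 2; 4 3 1; 3 2 0)
2) trace h;k:
  e0=⟨1,0,0⟩ h→⟨3,0,2⟩ k→⟨0,4,3⟩
  e1=⟨0,1,0⟩ h→⟨4,2,2⟩ k→⟨4,3,2⟩
  e2=⟨0,0,1⟩ h→⟨0,1,0⟩ k→⟨2,1,0⟩
  result₂ = (0 4 2; 4 3 1; 3 2 0)
Equal? YES — commutes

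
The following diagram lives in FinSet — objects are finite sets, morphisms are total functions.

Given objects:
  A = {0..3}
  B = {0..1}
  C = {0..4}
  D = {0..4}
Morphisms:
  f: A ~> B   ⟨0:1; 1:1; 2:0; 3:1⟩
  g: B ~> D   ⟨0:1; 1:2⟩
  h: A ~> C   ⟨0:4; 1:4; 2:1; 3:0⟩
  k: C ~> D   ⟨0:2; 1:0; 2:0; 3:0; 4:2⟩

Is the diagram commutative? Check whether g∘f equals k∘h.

Answer: DOES NOT COMMUTE

Work:
Path 1 = f;g:
  0 f~>1 g~>2
  1 f~>1 g~>2
  2 f~>0 g~>1
  3 f~>1 g~>2
  ⟦path⟧₁ = ⟨0:2; 1:2; 2:1; 3:2⟩
Path 2 = h;k:
  0 h~>4 k~>2
  1 h~>4 k~>2
  2 h~>1 k~>0
  3 h~>0 k~>2
  ⟦path⟧₂ = ⟨0:2; 1:2; 2:0; 3:2⟩
Equal? NO — does not commute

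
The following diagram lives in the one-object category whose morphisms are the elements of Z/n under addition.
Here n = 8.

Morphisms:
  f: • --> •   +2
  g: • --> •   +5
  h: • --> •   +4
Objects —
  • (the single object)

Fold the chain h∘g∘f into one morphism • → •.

Answer: +3

Trace:
  0 +2≡2 +5≡7 +4≡3  (mod 8)
result: +3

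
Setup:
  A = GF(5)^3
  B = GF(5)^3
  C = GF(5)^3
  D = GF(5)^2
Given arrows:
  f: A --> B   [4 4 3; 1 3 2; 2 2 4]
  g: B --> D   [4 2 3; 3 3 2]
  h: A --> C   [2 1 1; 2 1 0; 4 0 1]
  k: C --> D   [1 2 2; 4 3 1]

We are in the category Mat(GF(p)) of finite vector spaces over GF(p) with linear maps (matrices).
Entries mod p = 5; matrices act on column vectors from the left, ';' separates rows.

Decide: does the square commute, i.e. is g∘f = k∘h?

1) trace f;g:
  e0=⟨1,0,0⟩ f-->⟨4,1,2⟩ g-->⟨4,4⟩
  e1=⟨0,1,0⟩ f-->⟨4,3,2⟩ g-->⟨3,0⟩
  e2=⟨0,0,1⟩ f-->⟨3,2,4⟩ g-->⟨3,3⟩
  result₁ = [4 3 3; 4 0 3]
2) trace h;k:
  e0=⟨1,0,0⟩ h-->⟨2,2,4⟩ k-->⟨4,3⟩
  e1=⟨0,1,0⟩ h-->⟨1,1,0⟩ k-->⟨3,2⟩
  e2=⟨0,0,1⟩ h-->⟨1,0,1⟩ k-->⟨3,0⟩
  result₂ = [4 3 3; 3 2 0]
Equal? differ; not commutative

Answer: DOES NOT COMMUTE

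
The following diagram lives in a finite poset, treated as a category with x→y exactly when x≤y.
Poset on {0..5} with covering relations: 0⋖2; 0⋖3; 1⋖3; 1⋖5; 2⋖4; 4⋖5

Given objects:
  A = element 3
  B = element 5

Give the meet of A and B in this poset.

Common predecessors of 3,5: {0,1}
  maximal lower bounds 0 and 1 are incomparable: neither 0≤1 nor 1≤0
→ no greatest lower bound exists

Answer: NO MEET EXISTS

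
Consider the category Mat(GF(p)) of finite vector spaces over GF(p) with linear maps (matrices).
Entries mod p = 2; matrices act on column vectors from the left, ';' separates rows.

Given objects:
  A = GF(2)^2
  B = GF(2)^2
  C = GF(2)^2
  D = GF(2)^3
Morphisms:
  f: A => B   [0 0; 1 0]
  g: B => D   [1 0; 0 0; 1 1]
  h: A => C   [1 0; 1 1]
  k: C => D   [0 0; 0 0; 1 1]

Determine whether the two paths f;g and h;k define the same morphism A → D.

Answer: DOES NOT COMMUTE

Trace:
Along f;g (path 1):
  e0=⟨1,0⟩ f=>⟨0,1⟩ g=>⟨0,0,1⟩
  e1=⟨0,1⟩ f=>⟨0,0⟩ g=>⟨0,0,0⟩
  ⟦path⟧₁ = [0 0; 0 0; 1 0]
Along h;k (path 2):
  e0=⟨1,0⟩ h=>⟨1,1⟩ k=>⟨0,0,0⟩
  e1=⟨0,1⟩ h=>⟨0,1⟩ k=>⟨0,0,1⟩
  ⟦path⟧₂ = [0 0; 0 0; 0 1]
Equal? differ; not commutative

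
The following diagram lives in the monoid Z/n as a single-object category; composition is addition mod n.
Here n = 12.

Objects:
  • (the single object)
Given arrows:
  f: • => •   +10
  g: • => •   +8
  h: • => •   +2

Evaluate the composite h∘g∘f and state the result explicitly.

Answer: +8

Work:
  0 +10≡10 +8≡6 +2≡8  (mod 12)
⟦path⟧: +8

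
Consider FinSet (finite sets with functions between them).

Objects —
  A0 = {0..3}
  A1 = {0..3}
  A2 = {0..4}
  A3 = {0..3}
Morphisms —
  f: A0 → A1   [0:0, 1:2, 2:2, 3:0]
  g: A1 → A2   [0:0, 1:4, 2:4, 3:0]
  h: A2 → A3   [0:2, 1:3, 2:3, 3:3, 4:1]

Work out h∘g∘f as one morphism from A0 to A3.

Answer: [0:2, 1:1, 2:1, 3:2]

Derivation:
  0 f→0 g→0 h→2
  1 f→2 g→4 h→1
  2 f→2 g→4 h→1
  3 f→0 g→0 h→2
result: [0:2, 1:1, 2:1, 3:2]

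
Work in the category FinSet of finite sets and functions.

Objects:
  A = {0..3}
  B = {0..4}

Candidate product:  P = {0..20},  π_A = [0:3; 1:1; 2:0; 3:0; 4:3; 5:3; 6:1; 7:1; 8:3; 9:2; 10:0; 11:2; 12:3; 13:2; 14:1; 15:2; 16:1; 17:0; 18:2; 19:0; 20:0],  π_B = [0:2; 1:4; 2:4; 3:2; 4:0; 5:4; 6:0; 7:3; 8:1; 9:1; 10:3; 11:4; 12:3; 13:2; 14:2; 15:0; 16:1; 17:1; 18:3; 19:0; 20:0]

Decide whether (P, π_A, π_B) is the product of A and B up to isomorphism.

Answer: NOT A VALID PRODUCT — |P|=21 ≠ |A|·|B|=20

Trace:
|A|·|B| = 4·5 = 20;  |P| = 21
  → cardinalities differ; no bijection possible.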